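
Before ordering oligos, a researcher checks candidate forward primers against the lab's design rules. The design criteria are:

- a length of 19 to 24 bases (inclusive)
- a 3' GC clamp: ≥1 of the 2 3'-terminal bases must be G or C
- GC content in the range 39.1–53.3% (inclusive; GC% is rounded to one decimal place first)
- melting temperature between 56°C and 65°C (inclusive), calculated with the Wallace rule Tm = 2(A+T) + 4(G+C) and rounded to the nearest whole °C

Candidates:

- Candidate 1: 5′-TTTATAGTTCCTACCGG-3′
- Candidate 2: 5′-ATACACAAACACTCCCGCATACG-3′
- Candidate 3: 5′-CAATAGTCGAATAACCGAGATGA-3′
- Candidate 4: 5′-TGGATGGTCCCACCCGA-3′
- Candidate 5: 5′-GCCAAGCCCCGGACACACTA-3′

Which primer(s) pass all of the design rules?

Candidate 3 only.

Candidate 1 (17 nt, A=3 T=7 G=3 C=4): length 17, outside 19–24 ✗; 3' end GG has 2 G/C ✓; GC 7/17 = 41.2% ✓; Tm = 2·10 + 4·7 = 48°C, outside 56–65°C ✗ — fails.
Candidate 2 (23 nt, A=9 T=3 G=2 C=9): length 23 ✓; 3' end CG has 2 G/C ✓; GC 11/23 = 47.8% ✓; Tm = 2·12 + 4·11 = 68°C, outside 56–65°C ✗ — fails.
Candidate 3 (23 nt, A=10 T=4 G=5 C=4): length 23 ✓; 3' end GA has 1 G/C ✓; GC 9/23 = 39.1% ✓; Tm = 2·14 + 4·9 = 64°C ✓ — passes.
Candidate 4 (17 nt, A=3 T=3 G=5 C=6): length 17, outside 19–24 ✗; 3' end GA has 1 G/C ✓; GC 11/17 = 64.7%, outside 39.1–53.3% ✗; Tm = 2·6 + 4·11 = 56°C ✓ — fails.
Candidate 5 (20 nt, A=6 T=1 G=4 C=9): length 20 ✓; 3' end TA has 0 G/C, need ≥1 ✗; GC 13/20 = 65.0%, outside 39.1–53.3% ✗; Tm = 2·7 + 4·13 = 66°C, outside 56–65°C ✗ — fails.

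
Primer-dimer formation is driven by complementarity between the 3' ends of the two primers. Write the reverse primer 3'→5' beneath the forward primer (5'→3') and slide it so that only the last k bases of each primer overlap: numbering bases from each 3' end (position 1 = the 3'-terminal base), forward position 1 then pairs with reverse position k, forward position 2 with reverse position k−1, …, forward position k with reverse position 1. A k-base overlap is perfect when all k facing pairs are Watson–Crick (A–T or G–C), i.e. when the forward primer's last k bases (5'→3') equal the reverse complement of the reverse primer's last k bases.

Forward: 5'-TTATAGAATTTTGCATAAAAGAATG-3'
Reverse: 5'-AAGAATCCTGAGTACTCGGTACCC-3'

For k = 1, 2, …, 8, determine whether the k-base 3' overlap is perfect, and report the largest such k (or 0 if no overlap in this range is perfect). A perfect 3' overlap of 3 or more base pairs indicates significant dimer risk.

Last 8 bases (5'→3') — forward …AAAGAATG, reverse …CGGTACCC.
Reverse complement of the reverse primer's last 8 bases: GGGTACCG; its first k bases are the reverse complement of the reverse primer's last k bases, so a perfect k-base overlap needs the forward primer's last k bases to equal them.
Comparing (forward last k vs required): k=1: G vs G ✓; k=2: TG vs GG ✗; k=3: ATG vs GGG ✗; k=4: AATG vs GGGT ✗; k=5: GAATG vs GGGTA ✗; k=6: AGAATG vs GGGTAC ✗; k=7: AAGAATG vs GGGTACC ✗; k=8: AAAGAATG vs GGGTACCG ✗.
Only k = 1 is perfect, so the longest perfect 3' overlap is 1.

Longest perfect overlap: 1 complementary base pair; below the dimer-risk threshold (threshold 3).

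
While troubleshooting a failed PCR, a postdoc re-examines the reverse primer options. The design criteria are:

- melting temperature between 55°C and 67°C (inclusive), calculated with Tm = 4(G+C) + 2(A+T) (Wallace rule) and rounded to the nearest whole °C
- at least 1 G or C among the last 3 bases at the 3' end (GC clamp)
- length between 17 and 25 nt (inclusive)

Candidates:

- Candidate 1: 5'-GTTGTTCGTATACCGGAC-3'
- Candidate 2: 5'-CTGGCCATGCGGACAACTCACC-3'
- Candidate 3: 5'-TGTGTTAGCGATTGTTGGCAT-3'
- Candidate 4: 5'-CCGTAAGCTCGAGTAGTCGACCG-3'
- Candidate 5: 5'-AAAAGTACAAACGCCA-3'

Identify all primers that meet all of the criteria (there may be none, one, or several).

Candidate 1 (18 nt, A=3 T=6 G=5 C=4): Tm = 2·9 + 4·9 = 54°C, outside 55–67°C ✗; 3' end GAC has 2 G/C ✓; length 18 ✓ — fails.
Candidate 2 (22 nt, A=5 T=3 G=5 C=9): Tm = 2·8 + 4·14 = 72°C, outside 55–67°C ✗; 3' end ACC has 2 G/C ✓; length 22 ✓ — fails.
Candidate 3 (21 nt, A=3 T=9 G=7 C=2): Tm = 2·12 + 4·9 = 60°C ✓; 3' end CAT has 1 G/C ✓; length 21 ✓ — passes.
Candidate 4 (23 nt, A=5 T=4 G=7 C=7): Tm = 2·9 + 4·14 = 74°C, outside 55–67°C ✗; 3' end CCG has 3 G/C ✓; length 23 ✓ — fails.
Candidate 5 (16 nt, A=9 T=1 G=2 C=4): Tm = 2·10 + 4·6 = 44°C, outside 55–67°C ✗; 3' end CCA has 2 G/C ✓; length 16, outside 17–25 ✗ — fails.

Candidate 3 only.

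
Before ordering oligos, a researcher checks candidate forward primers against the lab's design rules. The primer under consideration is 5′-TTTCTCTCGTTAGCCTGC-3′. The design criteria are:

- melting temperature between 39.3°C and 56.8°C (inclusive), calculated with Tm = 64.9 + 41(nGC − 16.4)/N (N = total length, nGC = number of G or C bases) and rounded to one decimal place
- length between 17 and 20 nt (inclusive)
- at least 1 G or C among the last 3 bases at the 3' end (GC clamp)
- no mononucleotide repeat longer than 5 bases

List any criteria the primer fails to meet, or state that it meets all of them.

Base counts: A=1, T=8, G=3, C=6 (length 18).
Tm: Tm = 64.9 + 41·(9 − 16.4)/18 = 48.0°C ✓
length: length 18 ✓
GC clamp: 3' end TGC has 2 G/C ✓
homopolymer run: longest run = 3 ✓

Meets all criteria.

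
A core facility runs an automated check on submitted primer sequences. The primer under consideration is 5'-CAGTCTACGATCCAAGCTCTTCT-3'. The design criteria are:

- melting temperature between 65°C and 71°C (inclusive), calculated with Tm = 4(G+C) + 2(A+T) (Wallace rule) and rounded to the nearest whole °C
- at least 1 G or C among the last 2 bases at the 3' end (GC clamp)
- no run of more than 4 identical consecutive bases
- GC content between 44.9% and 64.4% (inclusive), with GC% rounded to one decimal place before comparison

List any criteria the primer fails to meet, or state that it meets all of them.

Meets all criteria.

Base counts: A=5, T=7, G=3, C=8 (length 23).
Tm: Tm = 2·12 + 4·11 = 68°C ✓
GC clamp: 3' end CT has 1 G/C ✓
homopolymer run: longest run = 2 ✓
GC content: GC 11/23 = 47.8% ✓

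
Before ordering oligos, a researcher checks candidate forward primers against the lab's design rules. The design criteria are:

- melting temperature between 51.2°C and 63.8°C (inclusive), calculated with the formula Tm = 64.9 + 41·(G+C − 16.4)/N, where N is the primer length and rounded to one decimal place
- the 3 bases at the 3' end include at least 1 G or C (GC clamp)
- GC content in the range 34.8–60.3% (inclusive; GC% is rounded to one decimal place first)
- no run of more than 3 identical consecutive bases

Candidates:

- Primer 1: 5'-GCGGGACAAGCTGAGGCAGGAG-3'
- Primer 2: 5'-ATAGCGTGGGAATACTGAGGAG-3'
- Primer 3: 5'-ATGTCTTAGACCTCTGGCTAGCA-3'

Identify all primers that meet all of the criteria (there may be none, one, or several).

Primer 2 and Primer 3.

Primer 1 (22 nt, A=6 T=1 G=11 C=4): Tm = 64.9 + 41·(15 − 16.4)/22 = 62.3°C ✓; 3' end GAG has 2 G/C ✓; GC 15/22 = 68.2%, outside 34.8–60.3% ✗; longest run = 3 ✓ — fails.
Primer 2 (22 nt, A=7 T=4 G=9 C=2): Tm = 64.9 + 41·(11 − 16.4)/22 = 54.8°C ✓; 3' end GAG has 2 G/C ✓; GC 11/22 = 50.0% ✓; longest run = 3 ✓ — passes.
Primer 3 (23 nt, A=5 T=7 G=5 C=6): Tm = 64.9 + 41·(11 − 16.4)/23 = 55.3°C ✓; 3' end GCA has 2 G/C ✓; GC 11/23 = 47.8% ✓; longest run = 2 ✓ — passes.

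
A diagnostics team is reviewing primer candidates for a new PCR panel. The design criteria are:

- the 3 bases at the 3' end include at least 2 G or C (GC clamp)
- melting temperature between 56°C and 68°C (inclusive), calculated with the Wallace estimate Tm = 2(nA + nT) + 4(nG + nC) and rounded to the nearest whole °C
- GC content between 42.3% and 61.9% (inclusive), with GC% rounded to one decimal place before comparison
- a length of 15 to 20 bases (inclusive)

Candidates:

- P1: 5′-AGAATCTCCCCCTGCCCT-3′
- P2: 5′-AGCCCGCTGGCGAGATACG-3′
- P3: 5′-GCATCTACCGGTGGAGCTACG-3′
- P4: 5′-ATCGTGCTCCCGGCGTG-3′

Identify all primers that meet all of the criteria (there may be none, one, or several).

P1 only.

P1 (18 nt, A=3 T=4 G=2 C=9): 3' end CCT has 2 G/C ✓; Tm = 2·7 + 4·11 = 58°C ✓; GC 11/18 = 61.1% ✓; length 18 ✓ — passes.
P2 (19 nt, A=4 T=2 G=7 C=6): 3' end ACG has 2 G/C ✓; Tm = 2·6 + 4·13 = 64°C ✓; GC 13/19 = 68.4%, outside 42.3–61.9% ✗; length 19 ✓ — fails.
P3 (21 nt, A=4 T=4 G=7 C=6): 3' end ACG has 2 G/C ✓; Tm = 2·8 + 4·13 = 68°C ✓; GC 13/21 = 61.9% ✓; length 21, outside 15–20 ✗ — fails.
P4 (17 nt, A=1 T=4 G=6 C=6): 3' end GTG has 2 G/C ✓; Tm = 2·5 + 4·12 = 58°C ✓; GC 12/17 = 70.6%, outside 42.3–61.9% ✗; length 17 ✓ — fails.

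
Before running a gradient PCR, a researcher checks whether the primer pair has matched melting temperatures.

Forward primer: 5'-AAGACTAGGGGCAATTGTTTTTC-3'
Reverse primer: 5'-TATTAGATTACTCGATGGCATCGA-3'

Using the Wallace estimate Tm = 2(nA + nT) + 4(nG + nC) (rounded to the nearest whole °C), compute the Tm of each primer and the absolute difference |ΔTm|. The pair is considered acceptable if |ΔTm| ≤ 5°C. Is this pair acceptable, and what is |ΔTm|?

Forward: A=6 T=8 G=6 C=3 → Tm = 2·14 + 4·9 = 64°C.
Reverse: A=7 T=8 G=5 C=4 → Tm = 2·15 + 4·9 = 66°C.
|ΔTm| = |64 − 66| = 2°C, ≤ 5°C.

|ΔTm| = 2°C; the pair is acceptable.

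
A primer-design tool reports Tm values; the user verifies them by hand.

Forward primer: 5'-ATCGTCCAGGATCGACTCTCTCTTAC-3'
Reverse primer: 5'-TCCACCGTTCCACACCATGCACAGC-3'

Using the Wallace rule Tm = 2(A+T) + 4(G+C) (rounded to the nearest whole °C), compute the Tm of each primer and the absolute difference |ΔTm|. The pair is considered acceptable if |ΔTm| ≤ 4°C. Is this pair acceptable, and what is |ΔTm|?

Forward: A=5 T=8 G=4 C=9 → Tm = 2·13 + 4·13 = 78°C.
Reverse: A=6 T=4 G=3 C=12 → Tm = 2·10 + 4·15 = 80°C.
|ΔTm| = |78 − 80| = 2°C, ≤ 4°C.

|ΔTm| = 2°C; the pair is acceptable.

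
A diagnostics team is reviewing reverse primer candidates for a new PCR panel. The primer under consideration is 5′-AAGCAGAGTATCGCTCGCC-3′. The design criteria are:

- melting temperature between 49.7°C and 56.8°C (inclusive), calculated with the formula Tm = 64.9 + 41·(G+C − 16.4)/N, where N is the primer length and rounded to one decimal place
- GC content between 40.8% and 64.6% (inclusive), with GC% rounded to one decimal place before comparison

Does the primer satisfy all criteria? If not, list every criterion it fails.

Meets all criteria.

Base counts: A=5, T=3, G=5, C=6 (length 19).
Tm: Tm = 64.9 + 41·(11 − 16.4)/19 = 53.2°C ✓
GC content: GC 11/19 = 57.9% ✓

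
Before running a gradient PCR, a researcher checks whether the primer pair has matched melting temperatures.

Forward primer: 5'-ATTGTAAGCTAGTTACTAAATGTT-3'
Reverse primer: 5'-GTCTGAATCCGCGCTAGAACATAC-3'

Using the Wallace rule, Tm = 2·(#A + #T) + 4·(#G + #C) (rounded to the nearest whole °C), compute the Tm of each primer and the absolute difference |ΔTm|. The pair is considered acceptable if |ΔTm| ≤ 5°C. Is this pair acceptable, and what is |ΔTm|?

|ΔTm| = 12°C; the pair is not acceptable.

Forward: A=8 T=10 G=4 C=2 → Tm = 2·18 + 4·6 = 60°C.
Reverse: A=7 T=5 G=5 C=7 → Tm = 2·12 + 4·12 = 72°C.
|ΔTm| = |60 − 72| = 12°C, > 5°C.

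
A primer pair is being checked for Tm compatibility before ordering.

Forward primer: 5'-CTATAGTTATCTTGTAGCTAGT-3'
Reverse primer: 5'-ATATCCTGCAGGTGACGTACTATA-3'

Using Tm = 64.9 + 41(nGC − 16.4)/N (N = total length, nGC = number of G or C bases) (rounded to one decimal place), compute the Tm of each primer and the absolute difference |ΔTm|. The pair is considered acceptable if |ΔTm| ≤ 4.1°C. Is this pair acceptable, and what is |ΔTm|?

|ΔTm| = 6.6°C; the pair is not acceptable.

Forward: G+C = 7, N = 22 → Tm = 64.9 + 41·(7 − 16.4)/22 = 47.4°C.
Reverse: G+C = 10, N = 24 → Tm = 64.9 + 41·(10 − 16.4)/24 = 54.0°C.
|ΔTm| = |47.4 − 54.0| = 6.6°C, > 4.1°C.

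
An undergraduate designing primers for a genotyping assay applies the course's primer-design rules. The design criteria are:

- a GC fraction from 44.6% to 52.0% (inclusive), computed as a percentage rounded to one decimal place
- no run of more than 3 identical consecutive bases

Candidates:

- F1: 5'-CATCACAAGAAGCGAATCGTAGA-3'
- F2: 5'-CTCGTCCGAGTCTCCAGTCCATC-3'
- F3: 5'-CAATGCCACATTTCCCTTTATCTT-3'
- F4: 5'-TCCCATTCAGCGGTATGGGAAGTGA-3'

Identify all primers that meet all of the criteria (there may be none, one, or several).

F4 only.

F1 (23 nt, A=10 T=3 G=5 C=5): GC 10/23 = 43.5%, outside 44.6–52.0% ✗; longest run = 2 ✓ — fails.
F2 (23 nt, A=3 T=6 G=4 C=10): GC 14/23 = 60.9%, outside 44.6–52.0% ✗; longest run = 2 ✓ — fails.
F3 (24 nt, A=5 T=10 G=1 C=8): GC 9/24 = 37.5%, outside 44.6–52.0% ✗; longest run = 3 ✓ — fails.
F4 (25 nt, A=6 T=6 G=8 C=5): GC 13/25 = 52.0% ✓; longest run = 3 ✓ — passes.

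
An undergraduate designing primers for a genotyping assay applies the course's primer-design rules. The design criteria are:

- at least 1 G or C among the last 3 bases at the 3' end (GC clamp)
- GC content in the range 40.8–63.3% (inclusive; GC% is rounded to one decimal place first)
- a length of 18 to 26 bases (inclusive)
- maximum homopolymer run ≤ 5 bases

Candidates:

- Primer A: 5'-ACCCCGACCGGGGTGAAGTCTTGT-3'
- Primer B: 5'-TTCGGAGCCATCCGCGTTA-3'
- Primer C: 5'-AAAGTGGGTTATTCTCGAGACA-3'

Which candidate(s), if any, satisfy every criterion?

Primer A and Primer C.

Primer A (24 nt, A=4 T=5 G=8 C=7): 3' end TGT has 1 G/C ✓; GC 15/24 = 62.5% ✓; length 24 ✓; longest run = 4 ✓ — passes.
Primer B (19 nt, A=3 T=5 G=5 C=6): 3' end TTA has 0 G/C, need ≥1 ✗; GC 11/19 = 57.9% ✓; length 19 ✓; longest run = 2 ✓ — fails.
Primer C (22 nt, A=7 T=6 G=6 C=3): 3' end ACA has 1 G/C ✓; GC 9/22 = 40.9% ✓; length 22 ✓; longest run = 3 ✓ — passes.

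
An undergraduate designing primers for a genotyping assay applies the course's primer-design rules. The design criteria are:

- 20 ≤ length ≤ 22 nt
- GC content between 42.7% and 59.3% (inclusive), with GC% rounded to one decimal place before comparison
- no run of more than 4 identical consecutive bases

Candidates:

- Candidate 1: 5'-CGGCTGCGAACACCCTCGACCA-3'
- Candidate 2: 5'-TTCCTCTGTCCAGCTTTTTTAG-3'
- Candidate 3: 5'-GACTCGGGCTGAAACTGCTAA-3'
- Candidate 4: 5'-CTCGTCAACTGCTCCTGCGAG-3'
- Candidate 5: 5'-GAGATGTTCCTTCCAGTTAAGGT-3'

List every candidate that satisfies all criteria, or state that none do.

Candidate 3 only.

Candidate 1 (22 nt, A=5 T=2 G=5 C=10): length 22 ✓; GC 15/22 = 68.2%, outside 42.7–59.3% ✗; longest run = 3 ✓ — fails.
Candidate 2 (22 nt, A=2 T=11 G=3 C=6): length 22 ✓; GC 9/22 = 40.9%, outside 42.7–59.3% ✗; longest run = 6, exceeds 4 ✗ — fails.
Candidate 3 (21 nt, A=6 T=4 G=6 C=5): length 21 ✓; GC 11/21 = 52.4% ✓; longest run = 3 ✓ — passes.
Candidate 4 (21 nt, A=3 T=5 G=5 C=8): length 21 ✓; GC 13/21 = 61.9%, outside 42.7–59.3% ✗; longest run = 2 ✓ — fails.
Candidate 5 (23 nt, A=5 T=8 G=6 C=4): length 23, outside 20–22 ✗; GC 10/23 = 43.5% ✓; longest run = 2 ✓ — fails.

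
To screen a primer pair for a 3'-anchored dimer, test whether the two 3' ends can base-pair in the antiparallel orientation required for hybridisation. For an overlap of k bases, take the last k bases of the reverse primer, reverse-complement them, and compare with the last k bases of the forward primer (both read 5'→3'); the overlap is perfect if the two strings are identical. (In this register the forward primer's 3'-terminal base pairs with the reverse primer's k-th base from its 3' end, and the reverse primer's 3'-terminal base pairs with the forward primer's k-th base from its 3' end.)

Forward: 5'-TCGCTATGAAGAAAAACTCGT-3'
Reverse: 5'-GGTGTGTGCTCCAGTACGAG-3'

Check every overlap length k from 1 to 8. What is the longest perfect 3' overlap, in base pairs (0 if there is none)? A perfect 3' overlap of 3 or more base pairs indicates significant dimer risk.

Last 8 bases (5'→3') — forward …AAACTCGT, reverse …AGTACGAG.
Reverse complement of the reverse primer's last 8 bases: CTCGTACT; its first k bases are the reverse complement of the reverse primer's last k bases, so a perfect k-base overlap needs the forward primer's last k bases to equal them.
Comparing (forward last k vs required): k=1: T vs C ✗; k=2: GT vs CT ✗; k=3: CGT vs CTC ✗; k=4: TCGT vs CTCG ✗; k=5: CTCGT vs CTCGT ✓; k=6: ACTCGT vs CTCGTA ✗; k=7: AACTCGT vs CTCGTAC ✗; k=8: AAACTCGT vs CTCGTACT ✗.
Only k = 5 is perfect, so the longest perfect 3' overlap is 5.

Longest perfect overlap: 5 complementary base pairs; significant dimer risk (threshold 3).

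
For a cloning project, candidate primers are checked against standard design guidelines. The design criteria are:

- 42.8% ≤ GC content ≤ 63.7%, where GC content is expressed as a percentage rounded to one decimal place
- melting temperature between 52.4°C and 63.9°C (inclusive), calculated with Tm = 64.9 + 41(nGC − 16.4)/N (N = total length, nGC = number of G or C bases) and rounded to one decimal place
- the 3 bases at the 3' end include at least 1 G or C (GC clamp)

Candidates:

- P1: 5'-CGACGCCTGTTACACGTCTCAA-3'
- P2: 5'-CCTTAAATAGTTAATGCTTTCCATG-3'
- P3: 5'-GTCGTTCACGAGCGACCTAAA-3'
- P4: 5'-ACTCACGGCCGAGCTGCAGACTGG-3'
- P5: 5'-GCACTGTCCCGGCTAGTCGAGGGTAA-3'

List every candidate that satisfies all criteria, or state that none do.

P1 (22 nt, A=5 T=5 G=4 C=8): GC 12/22 = 54.5% ✓; Tm = 64.9 + 41·(12 − 16.4)/22 = 56.7°C ✓; 3' end CAA has 1 G/C ✓ — passes.
P2 (25 nt, A=7 T=10 G=3 C=5): GC 8/25 = 32.0%, outside 42.8–63.7% ✗; Tm = 64.9 + 41·(8 − 16.4)/25 = 51.1°C, outside 52.4–63.9°C ✗; 3' end ATG has 1 G/C ✓ — fails.
P3 (21 nt, A=6 T=4 G=5 C=6): GC 11/21 = 52.4% ✓; Tm = 64.9 + 41·(11 − 16.4)/21 = 54.4°C ✓; 3' end AAA has 0 G/C, need ≥1 ✗ — fails.
P4 (24 nt, A=5 T=3 G=8 C=8): GC 16/24 = 66.7%, outside 42.8–63.7% ✗; Tm = 64.9 + 41·(16 − 16.4)/24 = 64.2°C, outside 52.4–63.9°C ✗; 3' end TGG has 2 G/C ✓ — fails.
P5 (26 nt, A=5 T=5 G=9 C=7): GC 16/26 = 61.5% ✓; Tm = 64.9 + 41·(16 − 16.4)/26 = 64.3°C, outside 52.4–63.9°C ✗; 3' end TAA has 0 G/C, need ≥1 ✗ — fails.

P1 only.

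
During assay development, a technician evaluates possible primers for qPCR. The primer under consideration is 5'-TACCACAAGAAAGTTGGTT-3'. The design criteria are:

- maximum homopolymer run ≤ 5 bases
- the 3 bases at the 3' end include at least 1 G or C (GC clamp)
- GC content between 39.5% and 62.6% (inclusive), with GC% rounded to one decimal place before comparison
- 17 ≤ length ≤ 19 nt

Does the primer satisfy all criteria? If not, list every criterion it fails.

Fails: GC content.

Base counts: A=7, T=5, G=4, C=3 (length 19).
homopolymer run: longest run = 3 ✓
GC clamp: 3' end GTT has 1 G/C ✓
GC content: GC 7/19 = 36.8%, outside 39.5–62.6% ✗
length: length 19 ✓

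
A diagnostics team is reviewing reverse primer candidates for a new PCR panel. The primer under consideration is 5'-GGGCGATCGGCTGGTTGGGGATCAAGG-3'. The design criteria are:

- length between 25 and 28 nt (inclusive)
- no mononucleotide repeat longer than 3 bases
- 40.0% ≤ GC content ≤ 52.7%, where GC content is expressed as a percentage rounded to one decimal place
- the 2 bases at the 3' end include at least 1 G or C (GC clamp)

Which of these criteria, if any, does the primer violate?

Base counts: A=4, T=5, G=14, C=4 (length 27).
length: length 27 ✓
homopolymer run: longest run = 4, exceeds 3 ✗
GC content: GC 18/27 = 66.7%, outside 40.0–52.7% ✗
GC clamp: 3' end GG has 2 G/C ✓

Fails: homopolymer run, GC content.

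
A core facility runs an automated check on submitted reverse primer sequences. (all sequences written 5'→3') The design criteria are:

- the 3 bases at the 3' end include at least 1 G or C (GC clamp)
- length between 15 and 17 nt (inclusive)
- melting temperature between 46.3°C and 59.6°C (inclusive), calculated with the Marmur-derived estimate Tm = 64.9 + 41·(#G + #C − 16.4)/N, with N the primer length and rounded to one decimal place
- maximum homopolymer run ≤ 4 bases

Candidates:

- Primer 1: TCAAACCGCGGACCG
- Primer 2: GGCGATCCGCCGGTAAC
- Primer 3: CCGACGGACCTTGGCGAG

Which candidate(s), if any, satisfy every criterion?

Primer 1 (15 nt, A=4 T=1 G=4 C=6): 3' end CCG has 3 G/C ✓; length 15 ✓; Tm = 64.9 + 41·(10 − 16.4)/15 = 47.4°C ✓; longest run = 3 ✓ — passes.
Primer 2 (17 nt, A=3 T=2 G=6 C=6): 3' end AAC has 1 G/C ✓; length 17 ✓; Tm = 64.9 + 41·(12 − 16.4)/17 = 54.3°C ✓; longest run = 2 ✓ — passes.
Primer 3 (18 nt, A=3 T=2 G=7 C=6): 3' end GAG has 2 G/C ✓; length 18, outside 15–17 ✗; Tm = 64.9 + 41·(13 − 16.4)/18 = 57.2°C ✓; longest run = 2 ✓ — fails.

Primer 1 and Primer 2.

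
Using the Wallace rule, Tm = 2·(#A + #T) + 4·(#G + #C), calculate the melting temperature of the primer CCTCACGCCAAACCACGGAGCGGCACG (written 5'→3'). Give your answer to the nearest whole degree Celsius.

92°C

Base counts: A=7, T=1, G=7, C=12 (length 27).
Tm = 2·(7+1) + 4·(7+12) = 2·8 + 4·19 = 16 + 76 = 92°C.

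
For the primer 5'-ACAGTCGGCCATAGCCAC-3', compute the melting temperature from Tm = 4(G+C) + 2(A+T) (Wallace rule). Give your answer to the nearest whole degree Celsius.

58°C

Base counts: A=5, T=2, G=4, C=7 (length 18).
Tm = 2·(5+2) + 4·(4+7) = 2·7 + 4·11 = 14 + 44 = 58°C.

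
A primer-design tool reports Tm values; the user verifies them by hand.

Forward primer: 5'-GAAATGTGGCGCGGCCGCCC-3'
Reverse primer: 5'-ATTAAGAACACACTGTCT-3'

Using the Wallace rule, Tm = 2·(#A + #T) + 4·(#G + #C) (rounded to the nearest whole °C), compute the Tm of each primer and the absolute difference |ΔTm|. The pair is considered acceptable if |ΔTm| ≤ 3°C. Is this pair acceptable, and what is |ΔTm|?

Forward: A=3 T=2 G=8 C=7 → Tm = 2·5 + 4·15 = 70°C.
Reverse: A=7 T=5 G=2 C=4 → Tm = 2·12 + 4·6 = 48°C.
|ΔTm| = |70 − 48| = 22°C, > 3°C.

|ΔTm| = 22°C; the pair is not acceptable.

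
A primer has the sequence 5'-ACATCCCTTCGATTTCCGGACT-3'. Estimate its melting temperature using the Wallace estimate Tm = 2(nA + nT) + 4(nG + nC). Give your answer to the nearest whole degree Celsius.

Base counts: A=4, T=7, G=3, C=8 (length 22).
Tm = 2·(4+7) + 4·(3+8) = 2·11 + 4·11 = 22 + 44 = 66°C.

66°C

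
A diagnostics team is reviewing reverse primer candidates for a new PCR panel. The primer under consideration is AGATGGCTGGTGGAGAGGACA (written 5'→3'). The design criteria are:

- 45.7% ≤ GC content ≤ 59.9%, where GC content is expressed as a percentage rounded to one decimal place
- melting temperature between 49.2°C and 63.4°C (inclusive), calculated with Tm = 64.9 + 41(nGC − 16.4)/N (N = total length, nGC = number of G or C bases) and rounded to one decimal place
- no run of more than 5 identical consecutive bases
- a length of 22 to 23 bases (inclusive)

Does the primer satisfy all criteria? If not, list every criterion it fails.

Base counts: A=6, T=3, G=10, C=2 (length 21).
GC content: GC 12/21 = 57.1% ✓
Tm: Tm = 64.9 + 41·(12 − 16.4)/21 = 56.3°C ✓
homopolymer run: longest run = 2 ✓
length: length 21, outside 22–23 ✗

Fails: length.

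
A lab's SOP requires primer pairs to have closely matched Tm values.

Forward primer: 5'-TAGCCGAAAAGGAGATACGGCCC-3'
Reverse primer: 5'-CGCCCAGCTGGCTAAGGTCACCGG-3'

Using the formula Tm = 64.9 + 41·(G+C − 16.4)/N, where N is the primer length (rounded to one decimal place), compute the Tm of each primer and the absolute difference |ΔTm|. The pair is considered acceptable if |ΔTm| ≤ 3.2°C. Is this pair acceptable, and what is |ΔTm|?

|ΔTm| = 7.1°C; the pair is not acceptable.

Forward: G+C = 13, N = 23 → Tm = 64.9 + 41·(13 − 16.4)/23 = 58.8°C.
Reverse: G+C = 17, N = 24 → Tm = 64.9 + 41·(17 − 16.4)/24 = 65.9°C.
|ΔTm| = |58.8 − 65.9| = 7.1°C, > 3.2°C.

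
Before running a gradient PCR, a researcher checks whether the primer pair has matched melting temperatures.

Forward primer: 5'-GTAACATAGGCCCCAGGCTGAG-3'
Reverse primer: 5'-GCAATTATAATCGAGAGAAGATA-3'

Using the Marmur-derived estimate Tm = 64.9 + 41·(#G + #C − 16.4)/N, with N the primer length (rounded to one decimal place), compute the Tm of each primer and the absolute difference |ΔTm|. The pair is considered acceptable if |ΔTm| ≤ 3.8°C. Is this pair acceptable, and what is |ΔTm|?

Forward: G+C = 13, N = 22 → Tm = 64.9 + 41·(13 − 16.4)/22 = 58.6°C.
Reverse: G+C = 7, N = 23 → Tm = 64.9 + 41·(7 − 16.4)/23 = 48.1°C.
|ΔTm| = |58.6 − 48.1| = 10.5°C, > 3.8°C.

|ΔTm| = 10.5°C; the pair is not acceptable.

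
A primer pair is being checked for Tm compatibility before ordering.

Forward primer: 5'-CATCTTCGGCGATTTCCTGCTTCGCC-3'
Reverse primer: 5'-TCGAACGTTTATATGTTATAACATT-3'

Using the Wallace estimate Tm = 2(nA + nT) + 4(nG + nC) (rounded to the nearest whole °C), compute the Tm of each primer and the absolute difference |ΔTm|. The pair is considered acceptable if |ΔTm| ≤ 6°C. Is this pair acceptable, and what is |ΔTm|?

|ΔTm| = 20°C; the pair is not acceptable.

Forward: A=2 T=9 G=5 C=10 → Tm = 2·11 + 4·15 = 82°C.
Reverse: A=8 T=11 G=3 C=3 → Tm = 2·19 + 4·6 = 62°C.
|ΔTm| = |82 − 62| = 20°C, > 6°C.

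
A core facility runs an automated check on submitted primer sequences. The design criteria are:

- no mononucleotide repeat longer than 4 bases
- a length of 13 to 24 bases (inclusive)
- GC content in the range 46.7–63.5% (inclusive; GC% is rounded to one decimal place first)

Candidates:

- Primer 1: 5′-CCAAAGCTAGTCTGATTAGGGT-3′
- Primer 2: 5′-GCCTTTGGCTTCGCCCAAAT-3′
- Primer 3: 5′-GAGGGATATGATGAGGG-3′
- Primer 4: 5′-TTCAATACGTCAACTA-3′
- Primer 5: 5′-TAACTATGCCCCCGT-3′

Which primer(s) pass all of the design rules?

Primer 2 and Primer 3.

Primer 1 (22 nt, A=6 T=6 G=6 C=4): longest run = 3 ✓; length 22 ✓; GC 10/22 = 45.5%, outside 46.7–63.5% ✗ — fails.
Primer 2 (20 nt, A=3 T=6 G=4 C=7): longest run = 3 ✓; length 20 ✓; GC 11/20 = 55.0% ✓ — passes.
Primer 3 (17 nt, A=5 T=3 G=9 C=0): longest run = 3 ✓; length 17 ✓; GC 9/17 = 52.9% ✓ — passes.
Primer 4 (16 nt, A=6 T=5 G=1 C=4): longest run = 2 ✓; length 16 ✓; GC 5/16 = 31.3%, outside 46.7–63.5% ✗ — fails.
Primer 5 (15 nt, A=3 T=4 G=2 C=6): longest run = 5, exceeds 4 ✗; length 15 ✓; GC 8/15 = 53.3% ✓ — fails.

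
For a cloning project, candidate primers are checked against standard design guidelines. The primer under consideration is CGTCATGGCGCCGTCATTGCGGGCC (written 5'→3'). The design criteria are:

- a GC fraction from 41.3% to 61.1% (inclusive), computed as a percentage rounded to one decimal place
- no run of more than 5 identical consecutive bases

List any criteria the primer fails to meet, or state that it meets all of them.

Fails: GC content.

Base counts: A=2, T=5, G=9, C=9 (length 25).
GC content: GC 18/25 = 72.0%, outside 41.3–61.1% ✗
homopolymer run: longest run = 3 ✓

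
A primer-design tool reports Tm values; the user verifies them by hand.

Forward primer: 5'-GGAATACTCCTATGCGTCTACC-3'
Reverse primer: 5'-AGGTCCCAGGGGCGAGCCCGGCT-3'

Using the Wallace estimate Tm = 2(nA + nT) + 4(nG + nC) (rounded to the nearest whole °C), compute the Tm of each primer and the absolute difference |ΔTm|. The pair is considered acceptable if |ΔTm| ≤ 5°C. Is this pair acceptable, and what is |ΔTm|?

Forward: A=5 T=6 G=4 C=7 → Tm = 2·11 + 4·11 = 66°C.
Reverse: A=3 T=2 G=10 C=8 → Tm = 2·5 + 4·18 = 82°C.
|ΔTm| = |66 − 82| = 16°C, > 5°C.

|ΔTm| = 16°C; the pair is not acceptable.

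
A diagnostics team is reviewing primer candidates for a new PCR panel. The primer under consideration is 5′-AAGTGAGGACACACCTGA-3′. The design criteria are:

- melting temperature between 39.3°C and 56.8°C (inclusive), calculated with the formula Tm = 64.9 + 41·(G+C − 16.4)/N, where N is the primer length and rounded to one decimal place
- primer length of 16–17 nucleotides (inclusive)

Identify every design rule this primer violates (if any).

Fails: length.

Base counts: A=7, T=2, G=5, C=4 (length 18).
Tm: Tm = 64.9 + 41·(9 − 16.4)/18 = 48.0°C ✓
length: length 18, outside 16–17 ✗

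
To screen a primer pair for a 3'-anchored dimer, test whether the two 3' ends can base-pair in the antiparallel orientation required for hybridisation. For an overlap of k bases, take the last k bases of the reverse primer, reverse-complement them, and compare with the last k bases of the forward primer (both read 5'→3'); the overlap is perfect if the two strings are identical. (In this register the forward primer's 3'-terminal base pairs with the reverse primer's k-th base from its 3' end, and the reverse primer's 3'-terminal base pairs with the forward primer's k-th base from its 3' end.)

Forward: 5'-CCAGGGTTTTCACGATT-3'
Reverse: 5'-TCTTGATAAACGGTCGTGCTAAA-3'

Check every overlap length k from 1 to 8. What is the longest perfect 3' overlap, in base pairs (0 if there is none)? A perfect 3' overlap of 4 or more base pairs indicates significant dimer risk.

Longest perfect overlap: 2 complementary base pairs; below the dimer-risk threshold (threshold 4).

Last 8 bases (5'→3') — forward …TCACGATT, reverse …GTGCTAAA.
Reverse complement of the reverse primer's last 8 bases: TTTAGCAC; its first k bases are the reverse complement of the reverse primer's last k bases, so a perfect k-base overlap needs the forward primer's last k bases to equal them.
Comparing (forward last k vs required): k=1: T vs T ✓; k=2: TT vs TT ✓; k=3: ATT vs TTT ✗; k=4: GATT vs TTTA ✗; k=5: CGATT vs TTTAG ✗; k=6: ACGATT vs TTTAGC ✗; k=7: CACGATT vs TTTAGCA ✗; k=8: TCACGATT vs TTTAGCAC ✗.
Perfect overlaps at k = 1, 2; the largest is 2.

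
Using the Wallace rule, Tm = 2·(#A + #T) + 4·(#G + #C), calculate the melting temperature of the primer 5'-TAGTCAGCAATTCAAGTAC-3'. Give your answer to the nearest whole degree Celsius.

Base counts: A=7, T=5, G=3, C=4 (length 19).
Tm = 2·(7+5) + 4·(3+4) = 2·12 + 4·7 = 24 + 28 = 52°C.

52°C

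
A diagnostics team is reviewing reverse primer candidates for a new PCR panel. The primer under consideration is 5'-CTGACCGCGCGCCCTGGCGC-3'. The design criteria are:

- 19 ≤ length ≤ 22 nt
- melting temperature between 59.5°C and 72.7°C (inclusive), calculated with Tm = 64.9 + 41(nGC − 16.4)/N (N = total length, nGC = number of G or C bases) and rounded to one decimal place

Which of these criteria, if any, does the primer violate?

Meets all criteria.

Base counts: A=1, T=2, G=7, C=10 (length 20).
length: length 20 ✓
Tm: Tm = 64.9 + 41·(17 − 16.4)/20 = 66.1°C ✓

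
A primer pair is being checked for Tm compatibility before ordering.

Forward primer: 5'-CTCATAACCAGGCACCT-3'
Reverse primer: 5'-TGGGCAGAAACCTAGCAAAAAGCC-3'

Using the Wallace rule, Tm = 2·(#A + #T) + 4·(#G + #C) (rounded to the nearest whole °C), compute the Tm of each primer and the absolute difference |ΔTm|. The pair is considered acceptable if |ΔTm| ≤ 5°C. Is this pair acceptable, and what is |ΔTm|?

Forward: A=5 T=3 G=2 C=7 → Tm = 2·8 + 4·9 = 52°C.
Reverse: A=10 T=2 G=6 C=6 → Tm = 2·12 + 4·12 = 72°C.
|ΔTm| = |52 − 72| = 20°C, > 5°C.

|ΔTm| = 20°C; the pair is not acceptable.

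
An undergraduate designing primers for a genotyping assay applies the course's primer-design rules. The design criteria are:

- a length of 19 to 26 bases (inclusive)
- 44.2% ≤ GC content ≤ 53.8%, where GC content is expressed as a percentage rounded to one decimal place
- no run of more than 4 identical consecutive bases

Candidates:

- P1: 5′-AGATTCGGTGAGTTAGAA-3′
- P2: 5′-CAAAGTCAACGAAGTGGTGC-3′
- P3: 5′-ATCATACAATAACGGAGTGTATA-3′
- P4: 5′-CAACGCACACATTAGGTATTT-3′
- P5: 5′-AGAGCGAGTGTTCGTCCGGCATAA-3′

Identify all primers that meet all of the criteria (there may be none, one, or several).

P2 only.

P1 (18 nt, A=6 T=5 G=6 C=1): length 18, outside 19–26 ✗; GC 7/18 = 38.9%, outside 44.2–53.8% ✗; longest run = 2 ✓ — fails.
P2 (20 nt, A=7 T=3 G=6 C=4): length 20 ✓; GC 10/20 = 50.0% ✓; longest run = 3 ✓ — passes.
P3 (23 nt, A=10 T=6 G=4 C=3): length 23 ✓; GC 7/23 = 30.4%, outside 44.2–53.8% ✗; longest run = 2 ✓ — fails.
P4 (21 nt, A=7 T=6 G=3 C=5): length 21 ✓; GC 8/21 = 38.1%, outside 44.2–53.8% ✗; longest run = 3 ✓ — fails.
P5 (24 nt, A=6 T=5 G=8 C=5): length 24 ✓; GC 13/24 = 54.2%, outside 44.2–53.8% ✗; longest run = 2 ✓ — fails.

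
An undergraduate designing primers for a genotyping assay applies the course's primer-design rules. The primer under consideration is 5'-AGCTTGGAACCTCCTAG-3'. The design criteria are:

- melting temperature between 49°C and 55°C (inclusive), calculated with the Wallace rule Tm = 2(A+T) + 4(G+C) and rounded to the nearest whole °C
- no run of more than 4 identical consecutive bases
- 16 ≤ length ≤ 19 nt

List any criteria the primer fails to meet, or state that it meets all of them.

Meets all criteria.

Base counts: A=4, T=4, G=4, C=5 (length 17).
Tm: Tm = 2·8 + 4·9 = 52°C ✓
homopolymer run: longest run = 2 ✓
length: length 17 ✓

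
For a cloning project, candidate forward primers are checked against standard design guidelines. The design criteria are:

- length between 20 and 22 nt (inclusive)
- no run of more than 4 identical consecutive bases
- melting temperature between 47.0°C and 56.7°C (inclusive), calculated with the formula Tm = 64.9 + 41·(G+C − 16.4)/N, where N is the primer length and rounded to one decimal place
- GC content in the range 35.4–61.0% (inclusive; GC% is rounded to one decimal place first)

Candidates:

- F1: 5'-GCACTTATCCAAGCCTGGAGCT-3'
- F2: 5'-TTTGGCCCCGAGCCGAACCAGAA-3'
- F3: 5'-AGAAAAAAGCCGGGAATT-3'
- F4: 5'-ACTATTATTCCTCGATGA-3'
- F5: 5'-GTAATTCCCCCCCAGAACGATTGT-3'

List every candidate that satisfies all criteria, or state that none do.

F1 only.

F1 (22 nt, A=5 T=5 G=5 C=7): length 22 ✓; longest run = 2 ✓; Tm = 64.9 + 41·(12 − 16.4)/22 = 56.7°C ✓; GC 12/22 = 54.5% ✓ — passes.
F2 (23 nt, A=6 T=3 G=6 C=8): length 23, outside 20–22 ✗; longest run = 4 ✓; Tm = 64.9 + 41·(14 − 16.4)/23 = 60.6°C, outside 47.0–56.7°C ✗; GC 14/23 = 60.9% ✓ — fails.
F3 (18 nt, A=9 T=2 G=5 C=2): length 18, outside 20–22 ✗; longest run = 6, exceeds 4 ✗; Tm = 64.9 + 41·(7 − 16.4)/18 = 43.5°C, outside 47.0–56.7°C ✗; GC 7/18 = 38.9% ✓ — fails.
F4 (18 nt, A=5 T=7 G=2 C=4): length 18, outside 20–22 ✗; longest run = 2 ✓; Tm = 64.9 + 41·(6 − 16.4)/18 = 41.2°C, outside 47.0–56.7°C ✗; GC 6/18 = 33.3%, outside 35.4–61.0% ✗ — fails.
F5 (24 nt, A=6 T=6 G=4 C=8): length 24, outside 20–22 ✗; longest run = 7, exceeds 4 ✗; Tm = 64.9 + 41·(12 − 16.4)/24 = 57.4°C, outside 47.0–56.7°C ✗; GC 12/24 = 50.0% ✓ — fails.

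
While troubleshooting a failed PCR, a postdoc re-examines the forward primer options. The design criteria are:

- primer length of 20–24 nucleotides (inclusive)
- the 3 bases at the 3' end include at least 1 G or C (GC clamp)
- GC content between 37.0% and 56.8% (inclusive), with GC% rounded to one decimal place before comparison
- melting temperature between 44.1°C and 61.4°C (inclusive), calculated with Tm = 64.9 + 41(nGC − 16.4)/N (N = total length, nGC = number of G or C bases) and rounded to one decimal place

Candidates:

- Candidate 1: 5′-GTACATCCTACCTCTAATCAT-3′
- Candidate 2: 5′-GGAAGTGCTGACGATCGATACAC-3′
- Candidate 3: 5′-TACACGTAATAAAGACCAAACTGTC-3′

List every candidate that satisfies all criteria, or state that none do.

Candidate 1 and Candidate 2.

Candidate 1 (21 nt, A=6 T=7 G=1 C=7): length 21 ✓; 3' end CAT has 1 G/C ✓; GC 8/21 = 38.1% ✓; Tm = 64.9 + 41·(8 − 16.4)/21 = 48.5°C ✓ — passes.
Candidate 2 (23 nt, A=7 T=4 G=7 C=5): length 23 ✓; 3' end CAC has 2 G/C ✓; GC 12/23 = 52.2% ✓; Tm = 64.9 + 41·(12 − 16.4)/23 = 57.1°C ✓ — passes.
Candidate 3 (25 nt, A=11 T=5 G=3 C=6): length 25, outside 20–24 ✗; 3' end GTC has 2 G/C ✓; GC 9/25 = 36.0%, outside 37.0–56.8% ✗; Tm = 64.9 + 41·(9 − 16.4)/25 = 52.8°C ✓ — fails.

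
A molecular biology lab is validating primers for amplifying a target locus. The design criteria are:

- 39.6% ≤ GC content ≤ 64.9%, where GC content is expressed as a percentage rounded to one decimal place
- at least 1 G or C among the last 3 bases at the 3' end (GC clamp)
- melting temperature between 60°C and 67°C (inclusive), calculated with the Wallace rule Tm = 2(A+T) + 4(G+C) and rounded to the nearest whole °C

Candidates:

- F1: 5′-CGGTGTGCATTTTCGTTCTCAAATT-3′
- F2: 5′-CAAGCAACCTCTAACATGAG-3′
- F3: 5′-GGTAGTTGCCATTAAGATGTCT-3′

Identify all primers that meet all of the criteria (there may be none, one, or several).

F3 only.

F1 (25 nt, A=4 T=11 G=5 C=5): GC 10/25 = 40.0% ✓; 3' end ATT has 0 G/C, need ≥1 ✗; Tm = 2·15 + 4·10 = 70°C, outside 60–67°C ✗ — fails.
F2 (20 nt, A=8 T=3 G=3 C=6): GC 9/20 = 45.0% ✓; 3' end GAG has 2 G/C ✓; Tm = 2·11 + 4·9 = 58°C, outside 60–67°C ✗ — fails.
F3 (22 nt, A=5 T=8 G=6 C=3): GC 9/22 = 40.9% ✓; 3' end TCT has 1 G/C ✓; Tm = 2·13 + 4·9 = 62°C ✓ — passes.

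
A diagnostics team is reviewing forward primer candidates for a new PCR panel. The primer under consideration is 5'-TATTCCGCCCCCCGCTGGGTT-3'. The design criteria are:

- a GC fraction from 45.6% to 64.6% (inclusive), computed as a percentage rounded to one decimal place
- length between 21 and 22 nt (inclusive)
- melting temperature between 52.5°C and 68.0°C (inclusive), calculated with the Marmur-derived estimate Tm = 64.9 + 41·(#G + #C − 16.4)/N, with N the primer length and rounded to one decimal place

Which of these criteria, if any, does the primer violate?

Base counts: A=1, T=6, G=5, C=9 (length 21).
GC content: GC 14/21 = 66.7%, outside 45.6–64.6% ✗
length: length 21 ✓
Tm: Tm = 64.9 + 41·(14 − 16.4)/21 = 60.2°C ✓

Fails: GC content.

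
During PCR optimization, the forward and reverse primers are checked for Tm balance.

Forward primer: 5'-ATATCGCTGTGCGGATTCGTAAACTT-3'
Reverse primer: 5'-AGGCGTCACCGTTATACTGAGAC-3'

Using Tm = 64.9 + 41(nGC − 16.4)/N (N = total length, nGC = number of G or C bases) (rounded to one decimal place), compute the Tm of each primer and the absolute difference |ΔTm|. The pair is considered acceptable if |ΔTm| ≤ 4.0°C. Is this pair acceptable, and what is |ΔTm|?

|ΔTm| = 0.7°C; the pair is acceptable.

Forward: G+C = 11, N = 26 → Tm = 64.9 + 41·(11 − 16.4)/26 = 56.4°C.
Reverse: G+C = 12, N = 23 → Tm = 64.9 + 41·(12 − 16.4)/23 = 57.1°C.
|ΔTm| = |56.4 − 57.1| = 0.7°C, ≤ 4.0°C.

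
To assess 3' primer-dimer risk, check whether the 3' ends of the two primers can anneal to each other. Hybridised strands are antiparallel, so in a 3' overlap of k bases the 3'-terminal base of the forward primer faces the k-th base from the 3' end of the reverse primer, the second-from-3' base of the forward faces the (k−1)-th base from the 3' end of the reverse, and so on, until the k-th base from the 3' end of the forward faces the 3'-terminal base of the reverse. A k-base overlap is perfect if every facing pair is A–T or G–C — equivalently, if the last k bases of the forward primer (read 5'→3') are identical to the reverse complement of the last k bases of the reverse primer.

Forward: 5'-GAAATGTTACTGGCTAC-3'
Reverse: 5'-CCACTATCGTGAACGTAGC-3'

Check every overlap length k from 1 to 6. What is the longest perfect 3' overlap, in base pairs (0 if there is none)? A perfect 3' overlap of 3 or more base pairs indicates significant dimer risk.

Last 6 bases (5'→3') — forward …GGCTAC, reverse …CGTAGC.
Reverse complement of the reverse primer's last 6 bases: GCTACG; its first k bases are the reverse complement of the reverse primer's last k bases, so a perfect k-base overlap needs the forward primer's last k bases to equal them.
Comparing (forward last k vs required): k=1: C vs G ✗; k=2: AC vs GC ✗; k=3: TAC vs GCT ✗; k=4: CTAC vs GCTA ✗; k=5: GCTAC vs GCTAC ✓; k=6: GGCTAC vs GCTACG ✗.
Only k = 5 is perfect, so the longest perfect 3' overlap is 5.

Longest perfect overlap: 5 complementary base pairs; significant dimer risk (threshold 3).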